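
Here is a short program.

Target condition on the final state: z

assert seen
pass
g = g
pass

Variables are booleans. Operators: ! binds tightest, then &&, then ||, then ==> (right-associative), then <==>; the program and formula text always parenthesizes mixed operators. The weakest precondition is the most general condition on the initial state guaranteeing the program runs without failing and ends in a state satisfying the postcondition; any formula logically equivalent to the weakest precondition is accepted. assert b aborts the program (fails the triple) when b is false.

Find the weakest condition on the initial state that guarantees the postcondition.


Working backward. After the program, z must hold.
Before skip: z
Before g := g: z
Before skip: z
Before assert seen: seen && z
Answer: WP = seen && z


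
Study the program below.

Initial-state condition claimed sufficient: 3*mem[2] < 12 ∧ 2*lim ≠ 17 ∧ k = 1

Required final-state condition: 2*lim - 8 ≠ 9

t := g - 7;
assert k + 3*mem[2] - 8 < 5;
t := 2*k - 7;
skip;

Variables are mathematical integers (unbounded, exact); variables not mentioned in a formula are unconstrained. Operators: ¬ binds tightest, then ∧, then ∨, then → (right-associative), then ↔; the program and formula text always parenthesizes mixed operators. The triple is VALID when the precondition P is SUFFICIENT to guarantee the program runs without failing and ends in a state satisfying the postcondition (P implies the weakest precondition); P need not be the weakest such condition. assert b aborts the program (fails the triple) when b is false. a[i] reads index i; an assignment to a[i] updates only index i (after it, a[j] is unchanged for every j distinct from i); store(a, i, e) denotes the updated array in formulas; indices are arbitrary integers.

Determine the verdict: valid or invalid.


Working backward. After the program, the postcondition 2*lim - 8 ≠ 9 must hold; in canonical form it is 2*lim ≠ 17.
Before skip: 2*lim ≠ 17
Before t := 2*k - 7: 2*lim ≠ 17
Before assert k + 3*mem[2] - 8 < 5: 3*mem[2] + k < 13 ∧ 2*lim ≠ 17
Before t := g - 7: 3*mem[2] + k < 13 ∧ 2*lim ≠ 17
The weakest precondition is 3*mem[2] + k < 13 ∧ 2*lim ≠ 17.
Check whether 3*mem[2] < 12 ∧ 2*lim ≠ 17 ∧ k = 1 implies it.
Every state satisfying the precondition satisfies the weakest precondition: the implication holds.
Answer: valid


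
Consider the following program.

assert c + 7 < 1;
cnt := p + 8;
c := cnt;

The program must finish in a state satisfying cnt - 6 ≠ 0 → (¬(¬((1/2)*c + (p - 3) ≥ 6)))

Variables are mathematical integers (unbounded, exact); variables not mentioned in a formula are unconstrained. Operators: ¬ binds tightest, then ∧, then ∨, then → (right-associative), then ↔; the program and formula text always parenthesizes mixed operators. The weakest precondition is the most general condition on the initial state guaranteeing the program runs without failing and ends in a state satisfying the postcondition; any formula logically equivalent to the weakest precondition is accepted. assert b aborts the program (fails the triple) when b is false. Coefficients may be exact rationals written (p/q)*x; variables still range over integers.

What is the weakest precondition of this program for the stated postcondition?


Working backward. After the program, the postcondition cnt - 6 ≠ 0 → (¬(¬((1/2)*c + (p - 3) ≥ 6))) must hold; in canonical form it is cnt ≠ 6 → (1/2)*c + p ≥ 9.
Before c := cnt: cnt ≠ 6 → (1/2)*cnt + p ≥ 9
Before cnt := p + 8: p ≠ -2 → (3/2)*p ≥ 5
Before assert c + 7 < 1: c < -6 ∧ (p ≠ -2 → (3/2)*p ≥ 5)
Answer: WP = c < -6 ∧ (p ≠ -2 → (3/2)*p ≥ 5)


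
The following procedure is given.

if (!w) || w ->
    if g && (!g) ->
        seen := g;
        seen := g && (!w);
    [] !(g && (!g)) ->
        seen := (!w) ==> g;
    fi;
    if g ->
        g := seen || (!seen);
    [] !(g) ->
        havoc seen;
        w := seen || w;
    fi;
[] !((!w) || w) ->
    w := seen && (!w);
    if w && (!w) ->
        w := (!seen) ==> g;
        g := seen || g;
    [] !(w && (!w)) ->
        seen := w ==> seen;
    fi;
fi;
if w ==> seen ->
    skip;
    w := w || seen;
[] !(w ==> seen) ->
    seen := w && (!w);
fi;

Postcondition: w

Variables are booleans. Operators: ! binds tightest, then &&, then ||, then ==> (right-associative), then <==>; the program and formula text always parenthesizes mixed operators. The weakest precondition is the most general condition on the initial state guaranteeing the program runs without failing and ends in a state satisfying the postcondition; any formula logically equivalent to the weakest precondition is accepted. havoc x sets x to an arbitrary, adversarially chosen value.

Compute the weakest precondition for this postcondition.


Working backward. After the program, w must hold.
Then branch requires w || seen; else branch requires w.
Before the if: ((w ==> seen) ==> (w || seen)) && ((!(w ==> seen)) ==> w)
Then branch requires (g ==> (((w ==> ((!w) ==> g)) ==> (w || ((!w) ==> g))) && ((!(w ==> ((!w) ==> g))) ==> w))) && ((!g) ==> ((!w) ==> w)); else branch requires ((seen && (!w) && (!(seen && (!w)))) ==> (((((!seen) ==> g) ==> seen) ==> (((!seen) ==> g) || seen)) && ((!(((!seen) ==> g) ==> seen)) ==> ((!seen) ==> g)))) && ((!(seen && (!w) && (!(seen && (!w))))) ==> ((((seen && (!w)) ==> ((seen && (!w)) ==> seen)) ==> ((seen && (!w)) || ((seen && (!w)) ==> seen))) && ((!((seen && (!w)) ==> ((seen && (!w)) ==> seen))) ==> (seen && (!w))))).
Before the if: (g ==> (((w ==> ((!w) ==> g)) ==> (w || ((!w) ==> g))) && ((!(w ==> ((!w) ==> g))) ==> w))) && ((!g) ==> ((!w) ==> w))
Answer: WP = (g ==> (((w ==> ((!w) ==> g)) ==> (w || ((!w) ==> g))) && ((!(w ==> ((!w) ==> g))) ==> w))) && ((!g) ==> ((!w) ==> w))


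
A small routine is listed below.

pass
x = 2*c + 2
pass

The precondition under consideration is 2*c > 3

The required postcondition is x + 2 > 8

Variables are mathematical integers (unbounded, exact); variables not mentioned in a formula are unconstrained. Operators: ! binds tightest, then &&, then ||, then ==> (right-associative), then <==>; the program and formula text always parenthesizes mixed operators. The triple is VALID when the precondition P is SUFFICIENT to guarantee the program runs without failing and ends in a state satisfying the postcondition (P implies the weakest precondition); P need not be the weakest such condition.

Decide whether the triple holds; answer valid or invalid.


Working backward. After the program, the postcondition x + 2 > 8 must hold; in canonical form it is x > 6.
Before skip: x > 6
Before x := 2*c + 2: 2*c > 4
Before skip: 2*c > 4
The weakest precondition is 2*c > 4.
Check whether 2*c > 3 implies it.
Countermodel: at the initial state c = 2, the precondition holds but the weakest precondition fails.
Answer: invalid


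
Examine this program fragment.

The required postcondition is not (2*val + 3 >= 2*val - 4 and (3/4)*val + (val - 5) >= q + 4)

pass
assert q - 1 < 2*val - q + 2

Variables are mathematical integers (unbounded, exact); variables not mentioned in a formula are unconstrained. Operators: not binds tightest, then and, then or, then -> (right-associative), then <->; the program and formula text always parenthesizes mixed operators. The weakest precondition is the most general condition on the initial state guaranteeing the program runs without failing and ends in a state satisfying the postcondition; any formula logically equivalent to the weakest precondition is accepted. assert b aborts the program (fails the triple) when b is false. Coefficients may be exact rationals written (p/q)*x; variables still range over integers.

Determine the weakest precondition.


Working backward. After the program, the postcondition not (2*val + 3 >= 2*val - 4 and (3/4)*val + (val - 5) >= q + 4) must hold; in canonical form it is not ((7/4)*val >= q + 9).
Before assert q - 1 < 2*val - q + 2: 2*q < 2*val + 3 and (not ((7/4)*val >= q + 9))
Before skip: 2*q < 2*val + 3 and (not ((7/4)*val >= q + 9))
Answer: WP = 2*q < 2*val + 3 and (not ((7/4)*val >= q + 9))


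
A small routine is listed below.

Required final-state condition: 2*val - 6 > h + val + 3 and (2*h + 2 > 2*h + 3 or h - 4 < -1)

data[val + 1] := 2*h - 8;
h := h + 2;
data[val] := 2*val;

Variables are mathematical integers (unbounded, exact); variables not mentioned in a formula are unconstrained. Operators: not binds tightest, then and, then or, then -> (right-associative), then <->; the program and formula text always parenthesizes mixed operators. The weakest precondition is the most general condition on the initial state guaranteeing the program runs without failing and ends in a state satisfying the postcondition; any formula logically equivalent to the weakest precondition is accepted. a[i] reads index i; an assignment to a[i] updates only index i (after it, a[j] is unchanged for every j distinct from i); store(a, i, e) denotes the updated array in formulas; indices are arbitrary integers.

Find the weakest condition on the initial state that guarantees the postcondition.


Working backward. After the program, the postcondition 2*val - 6 > h + val + 3 and (2*h + 2 > 2*h + 3 or h - 4 < -1) must hold; in canonical form it is val > h + 9 and h < 3.
Before data[val] := 2*val: val > h + 9 and h < 3
Before h := h + 2: val > h + 11 and h < 1
Before data[val + 1] := 2*h - 8: val > h + 11 and h < 1
Answer: WP = val > h + 11 and h < 1


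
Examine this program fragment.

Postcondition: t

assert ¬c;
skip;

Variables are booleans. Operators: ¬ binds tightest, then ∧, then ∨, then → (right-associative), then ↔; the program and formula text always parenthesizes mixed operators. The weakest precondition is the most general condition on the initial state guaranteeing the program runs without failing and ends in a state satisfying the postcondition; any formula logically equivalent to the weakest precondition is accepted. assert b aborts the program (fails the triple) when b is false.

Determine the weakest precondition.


Working backward. After the program, t must hold.
Before skip: t
Before assert ¬c: (¬c) ∧ t
Answer: WP = (¬c) ∧ t


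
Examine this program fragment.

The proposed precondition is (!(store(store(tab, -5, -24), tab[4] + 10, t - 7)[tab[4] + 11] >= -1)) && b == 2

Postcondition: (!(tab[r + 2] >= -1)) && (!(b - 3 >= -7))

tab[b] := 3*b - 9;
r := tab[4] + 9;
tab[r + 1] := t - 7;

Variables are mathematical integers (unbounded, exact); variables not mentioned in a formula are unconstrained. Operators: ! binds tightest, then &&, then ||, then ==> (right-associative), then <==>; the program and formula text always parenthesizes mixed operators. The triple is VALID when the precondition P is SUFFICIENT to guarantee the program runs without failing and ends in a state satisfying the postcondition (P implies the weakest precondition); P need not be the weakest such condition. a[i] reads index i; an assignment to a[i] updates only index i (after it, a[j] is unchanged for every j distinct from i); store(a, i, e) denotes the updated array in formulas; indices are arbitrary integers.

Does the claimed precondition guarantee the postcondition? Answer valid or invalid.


Working backward. After the program, the postcondition (!(tab[r + 2] >= -1)) && (!(b - 3 >= -7)) must hold; in canonical form it is (!(tab[r + 2] >= -1)) && (!(b >= -4)).
Before tab[r + 1] := t - 7: (!(store(tab, r + 1, t - 7)[r + 2] >= -1)) && (!(b >= -4))
Before r := tab[4] + 9: (!(store(tab, tab[4] + 10, t - 7)[tab[4] + 11] >= -1)) && (!(b >= -4))
Before tab[b] := 3*b - 9: (!(store(store(tab, b, 3*b - 9), store(tab, b, 3*b - 9)[4] + 10, t - 7)[store(tab, b, 3*b - 9)[4] + 11] >= -1)) && (!(b >= -4))
The weakest precondition is (!(store(store(tab, b, 3*b - 9), store(tab, b, 3*b - 9)[4] + 10, t - 7)[store(tab, b, 3*b - 9)[4] + 11] >= -1)) && (!(b >= -4)).
Check whether (!(store(store(tab, -5, -24), tab[4] + 10, t - 7)[tab[4] + 11] >= -1)) && b == 2 implies it.
Countermodel: at the initial state b = 2, t = 10, tab = {[-7] = 2, [-6] = -2, [-5] = 2, [2] = 2, [4] = -17, elsewhere 2}, the precondition holds but the weakest precondition fails.
Answer: invalid


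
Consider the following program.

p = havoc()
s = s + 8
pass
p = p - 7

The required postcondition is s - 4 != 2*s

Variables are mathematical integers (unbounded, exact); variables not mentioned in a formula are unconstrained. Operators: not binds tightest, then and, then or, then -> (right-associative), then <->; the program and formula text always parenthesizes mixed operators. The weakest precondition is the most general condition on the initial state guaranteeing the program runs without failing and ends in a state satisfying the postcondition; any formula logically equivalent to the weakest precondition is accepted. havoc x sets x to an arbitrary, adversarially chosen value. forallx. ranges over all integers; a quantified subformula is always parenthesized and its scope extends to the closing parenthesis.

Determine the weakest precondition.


Working backward. After the program, the postcondition s - 4 != 2*s must hold; in canonical form it is s != -4.
Before p := p - 7: s != -4
Before skip: s != -4
Before s := s + 8: s != -12
Before havoc p: s != -12
Answer: WP = s != -12


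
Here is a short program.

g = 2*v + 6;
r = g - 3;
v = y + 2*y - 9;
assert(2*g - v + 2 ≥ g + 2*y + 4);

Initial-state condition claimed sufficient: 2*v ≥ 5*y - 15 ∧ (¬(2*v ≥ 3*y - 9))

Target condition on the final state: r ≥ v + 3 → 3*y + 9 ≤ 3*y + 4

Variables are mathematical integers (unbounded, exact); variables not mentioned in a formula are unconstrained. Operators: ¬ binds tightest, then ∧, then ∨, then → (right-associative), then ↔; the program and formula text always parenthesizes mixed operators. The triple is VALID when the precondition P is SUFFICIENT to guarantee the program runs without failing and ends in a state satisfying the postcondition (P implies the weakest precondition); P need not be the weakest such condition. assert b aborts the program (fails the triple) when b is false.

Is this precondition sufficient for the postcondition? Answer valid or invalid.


Working backward. After the program, the postcondition r ≥ v + 3 → 3*y + 9 ≤ 3*y + 4 must hold; in canonical form it is ¬(r ≥ v + 3).
Before assert 2*g - v + 2 ≥ g + 2*y + 4: g ≥ v + 2*y + 2 ∧ (¬(r ≥ v + 3))
Before v := y + 2*y - 9: g ≥ 5*y - 7 ∧ (¬(r ≥ 3*y - 6))
Before r := g - 3: g ≥ 5*y - 7 ∧ (¬(g ≥ 3*y - 3))
Before g := 2*v + 6: 2*v ≥ 5*y - 13 ∧ (¬(2*v ≥ 3*y - 9))
The weakest precondition is 2*v ≥ 5*y - 13 ∧ (¬(2*v ≥ 3*y - 9)).
Check whether 2*v ≥ 5*y - 15 ∧ (¬(2*v ≥ 3*y - 9)) implies it.
Countermodel: at the initial state v = -7, y = 0, the precondition holds but the weakest precondition fails.
Answer: invalid


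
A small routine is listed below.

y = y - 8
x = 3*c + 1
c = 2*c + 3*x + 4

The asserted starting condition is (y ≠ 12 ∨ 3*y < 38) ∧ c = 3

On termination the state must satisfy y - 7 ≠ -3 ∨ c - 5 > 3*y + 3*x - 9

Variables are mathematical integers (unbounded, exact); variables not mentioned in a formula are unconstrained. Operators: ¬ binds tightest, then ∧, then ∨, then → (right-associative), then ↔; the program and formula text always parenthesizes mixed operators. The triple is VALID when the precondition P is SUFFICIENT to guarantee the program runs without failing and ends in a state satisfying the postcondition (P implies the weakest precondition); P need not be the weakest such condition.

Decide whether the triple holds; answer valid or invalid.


Working backward. After the program, the postcondition y - 7 ≠ -3 ∨ c - 5 > 3*y + 3*x - 9 must hold; in canonical form it is y ≠ 4 ∨ c > 3*x + 3*y - 4.
Before c := 2*c + 3*x + 4: y ≠ 4 ∨ 2*c > 3*y - 8
Before x := 3*c + 1: y ≠ 4 ∨ 2*c > 3*y - 8
Before y := y - 8: y ≠ 12 ∨ 2*c > 3*y - 32
The weakest precondition is y ≠ 12 ∨ 2*c > 3*y - 32.
Check whether (y ≠ 12 ∨ 3*y < 38) ∧ c = 3 implies it.
Every state satisfying the precondition satisfies the weakest precondition: the implication holds.
Answer: valid


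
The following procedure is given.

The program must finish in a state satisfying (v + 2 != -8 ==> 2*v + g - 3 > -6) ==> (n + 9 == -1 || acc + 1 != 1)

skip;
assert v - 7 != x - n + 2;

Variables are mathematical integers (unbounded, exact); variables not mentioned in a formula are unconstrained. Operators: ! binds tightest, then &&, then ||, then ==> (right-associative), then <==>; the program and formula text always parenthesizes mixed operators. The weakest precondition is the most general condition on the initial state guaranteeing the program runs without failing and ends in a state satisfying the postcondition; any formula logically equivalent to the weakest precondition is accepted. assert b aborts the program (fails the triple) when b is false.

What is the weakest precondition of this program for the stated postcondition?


Working backward. After the program, the postcondition (v + 2 != -8 ==> 2*v + g - 3 > -6) ==> (n + 9 == -1 || acc + 1 != 1) must hold; in canonical form it is (v != -10 ==> g + 2*v > -3) ==> (n == -10 || acc != 0).
Before assert v - 7 != x - n + 2: n + v != x + 9 && ((v != -10 ==> g + 2*v > -3) ==> (n == -10 || acc != 0))
Before skip: n + v != x + 9 && ((v != -10 ==> g + 2*v > -3) ==> (n == -10 || acc != 0))
Answer: WP = n + v != x + 9 && ((v != -10 ==> g + 2*v > -3) ==> (n == -10 || acc != 0))


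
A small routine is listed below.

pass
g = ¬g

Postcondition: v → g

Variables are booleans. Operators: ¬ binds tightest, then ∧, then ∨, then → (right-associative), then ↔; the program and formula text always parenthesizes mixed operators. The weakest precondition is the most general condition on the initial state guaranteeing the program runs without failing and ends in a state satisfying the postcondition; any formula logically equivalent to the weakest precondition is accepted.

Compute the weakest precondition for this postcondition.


Working backward. After the program, v → g must hold.
Before g := ¬g: v → (¬g)
Before skip: v → (¬g)
Answer: WP = v → (¬g)


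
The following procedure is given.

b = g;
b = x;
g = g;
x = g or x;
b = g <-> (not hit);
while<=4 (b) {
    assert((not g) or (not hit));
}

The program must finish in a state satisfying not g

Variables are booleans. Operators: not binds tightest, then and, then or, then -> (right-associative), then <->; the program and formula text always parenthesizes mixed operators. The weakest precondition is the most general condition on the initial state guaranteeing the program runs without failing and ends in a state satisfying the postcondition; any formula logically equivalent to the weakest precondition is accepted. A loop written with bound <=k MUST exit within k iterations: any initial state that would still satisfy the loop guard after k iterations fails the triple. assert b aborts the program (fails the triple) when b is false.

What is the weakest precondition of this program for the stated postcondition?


Working backward. After the program, not g must hold.
Before the loop (bound <=4), unroll the exhaustion recursion (WP_0 = exit-now case; WP_j = one more guarded iteration, up to j = 4):
  WP_0: (not b) and (not g)
  WP_1: (b -> (((not g) or (not hit)) and (not b) and (not g))) and ((not b) -> (not g))
  WP_2: (b -> (((not g) or (not hit)) and (b -> (((not g) or (not hit)) and (not b) and (not g))) and ((not b) -> (not g)))) and ((not b) -> (not g))
  WP_3: (b -> (((not g) or (not hit)) and (b -> (((not g) or (not hit)) and (b -> (((not g) or (not hit)) and (not b) and (not g))) and ((not b) -> (not g)))) and ((not b) -> (not g)))) and ((not b) -> (not g))
  WP_4: (b -> (((not g) or (not hit)) and (b -> (((not g) or (not hit)) and (b -> (((not g) or (not hit)) and (b -> (((not g) or (not hit)) and (not b) and (not g))) and ((not b) -> (not g)))) and ((not b) -> (not g)))) and ((not b) -> (not g)))) and ((not b) -> (not g))
So before the loop: (b -> (((not g) or (not hit)) and (b -> (((not g) or (not hit)) and (b -> (((not g) or (not hit)) and (b -> (((not g) or (not hit)) and (not b) and (not g))) and ((not b) -> (not g)))) and ((not b) -> (not g)))) and ((not b) -> (not g)))) and ((not b) -> (not g))
Before b := g <-> (not hit): ((g <-> (not hit)) -> (((not g) or (not hit)) and ((g <-> (not hit)) -> (((not g) or (not hit)) and ((g <-> (not hit)) -> (((not g) or (not hit)) and ((g <-> (not hit)) -> (((not g) or (not hit)) and (not (g <-> (not hit))) and (not g))) and ((not (g <-> (not hit))) -> (not g)))) and ((not (g <-> (not hit))) -> (not g)))) and ((not (g <-> (not hit))) -> (not g)))) and ((not (g <-> (not hit))) -> (not g))
Before x := g or x: ((g <-> (not hit)) -> (((not g) or (not hit)) and ((g <-> (not hit)) -> (((not g) or (not hit)) and ((g <-> (not hit)) -> (((not g) or (not hit)) and ((g <-> (not hit)) -> (((not g) or (not hit)) and (not (g <-> (not hit))) and (not g))) and ((not (g <-> (not hit))) -> (not g)))) and ((not (g <-> (not hit))) -> (not g)))) and ((not (g <-> (not hit))) -> (not g)))) and ((not (g <-> (not hit))) -> (not g))
Before g := g: ((g <-> (not hit)) -> (((not g) or (not hit)) and ((g <-> (not hit)) -> (((not g) or (not hit)) and ((g <-> (not hit)) -> (((not g) or (not hit)) and ((g <-> (not hit)) -> (((not g) or (not hit)) and (not (g <-> (not hit))) and (not g))) and ((not (g <-> (not hit))) -> (not g)))) and ((not (g <-> (not hit))) -> (not g)))) and ((not (g <-> (not hit))) -> (not g)))) and ((not (g <-> (not hit))) -> (not g))
Before b := x: ((g <-> (not hit)) -> (((not g) or (not hit)) and ((g <-> (not hit)) -> (((not g) or (not hit)) and ((g <-> (not hit)) -> (((not g) or (not hit)) and ((g <-> (not hit)) -> (((not g) or (not hit)) and (not (g <-> (not hit))) and (not g))) and ((not (g <-> (not hit))) -> (not g)))) and ((not (g <-> (not hit))) -> (not g)))) and ((not (g <-> (not hit))) -> (not g)))) and ((not (g <-> (not hit))) -> (not g))
Before b := g: ((g <-> (not hit)) -> (((not g) or (not hit)) and ((g <-> (not hit)) -> (((not g) or (not hit)) and ((g <-> (not hit)) -> (((not g) or (not hit)) and ((g <-> (not hit)) -> (((not g) or (not hit)) and (not (g <-> (not hit))) and (not g))) and ((not (g <-> (not hit))) -> (not g)))) and ((not (g <-> (not hit))) -> (not g)))) and ((not (g <-> (not hit))) -> (not g)))) and ((not (g <-> (not hit))) -> (not g))
Answer: WP = ((g <-> (not hit)) -> (((not g) or (not hit)) and ((g <-> (not hit)) -> (((not g) or (not hit)) and ((g <-> (not hit)) -> (((not g) or (not hit)) and ((g <-> (not hit)) -> (((not g) or (not hit)) and (not (g <-> (not hit))) and (not g))) and ((not (g <-> (not hit))) -> (not g)))) and ((not (g <-> (not hit))) -> (not g)))) and ((not (g <-> (not hit))) -> (not g)))) and ((not (g <-> (not hit))) -> (not g))


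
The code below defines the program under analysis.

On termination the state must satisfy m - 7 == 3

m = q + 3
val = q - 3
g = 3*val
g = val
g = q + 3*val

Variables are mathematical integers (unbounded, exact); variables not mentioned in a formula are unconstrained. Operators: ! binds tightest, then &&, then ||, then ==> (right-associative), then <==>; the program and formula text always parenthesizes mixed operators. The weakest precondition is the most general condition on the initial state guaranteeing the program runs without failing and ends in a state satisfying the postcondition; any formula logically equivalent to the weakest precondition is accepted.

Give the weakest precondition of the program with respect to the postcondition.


Working backward. After the program, the postcondition m - 7 == 3 must hold; in canonical form it is m == 10.
Before g := q + 3*val: m == 10
Before g := val: m == 10
Before g := 3*val: m == 10
Before val := q - 3: m == 10
Before m := q + 3: q == 7
Answer: WP = q == 7


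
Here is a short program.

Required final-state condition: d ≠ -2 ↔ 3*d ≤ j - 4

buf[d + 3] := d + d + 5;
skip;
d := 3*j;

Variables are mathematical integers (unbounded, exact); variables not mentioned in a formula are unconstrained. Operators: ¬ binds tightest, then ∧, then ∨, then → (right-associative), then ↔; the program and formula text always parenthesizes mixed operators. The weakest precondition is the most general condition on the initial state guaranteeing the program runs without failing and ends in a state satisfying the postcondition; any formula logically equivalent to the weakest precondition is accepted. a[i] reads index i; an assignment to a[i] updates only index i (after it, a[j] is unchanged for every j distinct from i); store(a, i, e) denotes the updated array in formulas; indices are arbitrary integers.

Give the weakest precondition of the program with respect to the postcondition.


Working backward. After the program, d ≠ -2 ↔ 3*d ≤ j - 4 must hold.
Before d := 3*j: 3*j ≠ -2 ↔ 8*j ≤ -4
Before skip: 3*j ≠ -2 ↔ 8*j ≤ -4
Before buf[d + 3] := d + d + 5: 3*j ≠ -2 ↔ 8*j ≤ -4
Answer: WP = 3*j ≠ -2 ↔ 8*j ≤ -4


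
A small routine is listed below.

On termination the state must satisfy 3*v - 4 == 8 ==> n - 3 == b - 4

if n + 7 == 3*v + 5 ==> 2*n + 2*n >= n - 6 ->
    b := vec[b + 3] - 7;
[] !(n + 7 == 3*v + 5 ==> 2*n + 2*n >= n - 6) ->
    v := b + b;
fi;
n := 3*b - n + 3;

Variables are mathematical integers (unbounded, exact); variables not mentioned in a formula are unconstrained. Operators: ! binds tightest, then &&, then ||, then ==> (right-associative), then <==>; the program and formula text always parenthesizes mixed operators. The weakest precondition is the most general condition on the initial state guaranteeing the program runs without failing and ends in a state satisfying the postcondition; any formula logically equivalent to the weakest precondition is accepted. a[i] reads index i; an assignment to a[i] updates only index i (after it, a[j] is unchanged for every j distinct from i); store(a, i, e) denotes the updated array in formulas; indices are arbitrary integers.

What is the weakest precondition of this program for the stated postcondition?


Working backward. After the program, the postcondition 3*v - 4 == 8 ==> n - 3 == b - 4 must hold; in canonical form it is 3*v == 12 ==> n == b - 1.
Before n := 3*b - n + 3: 3*v == 12 ==> 2*b == n - 4
Then branch requires 3*v == 12 ==> 2*vec[b + 3] == n + 10; else branch requires 6*b == 12 ==> 2*b == n - 4.
Before the if: ((n == 3*v - 2 ==> 3*n >= -6) ==> (3*v == 12 ==> 2*vec[b + 3] == n + 10)) && ((!(n == 3*v - 2 ==> 3*n >= -6)) ==> (6*b == 12 ==> 2*b == n - 4))
Answer: WP = ((n == 3*v - 2 ==> 3*n >= -6) ==> (3*v == 12 ==> 2*vec[b + 3] == n + 10)) && ((!(n == 3*v - 2 ==> 3*n >= -6)) ==> (6*b == 12 ==> 2*b == n - 4))


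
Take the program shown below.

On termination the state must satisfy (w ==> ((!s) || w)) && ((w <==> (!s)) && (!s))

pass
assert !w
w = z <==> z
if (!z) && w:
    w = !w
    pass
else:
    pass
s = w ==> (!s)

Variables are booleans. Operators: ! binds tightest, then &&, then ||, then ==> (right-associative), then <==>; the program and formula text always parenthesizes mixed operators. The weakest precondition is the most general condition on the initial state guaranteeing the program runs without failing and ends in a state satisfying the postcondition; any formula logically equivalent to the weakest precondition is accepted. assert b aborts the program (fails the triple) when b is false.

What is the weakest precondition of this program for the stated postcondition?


Working backward. After the program, the postcondition (w ==> ((!s) || w)) && ((w <==> (!s)) && (!s)) must hold; in canonical form it is (w ==> ((!s) || w)) && (w <==> (!s)) && (!s).
Before s := w ==> (!s): (w ==> ((!(w ==> (!s))) || w)) && (w <==> (!(w ==> (!s)))) && (!(w ==> (!s)))
Then branch requires ((!w) ==> ((!((!w) ==> (!s))) || (!w))) && ((!w) <==> (!((!w) ==> (!s)))) && (!((!w) ==> (!s))); else branch requires (w ==> ((!(w ==> (!s))) || w)) && (w <==> (!(w ==> (!s)))) && (!(w ==> (!s))).
Before the if: (((!z) && w) ==> (((!w) ==> ((!((!w) ==> (!s))) || (!w))) && ((!w) <==> (!((!w) ==> (!s)))) && (!((!w) ==> (!s))))) && ((!((!z) && w)) ==> ((w ==> ((!(w ==> (!s))) || w)) && (w <==> (!(w ==> (!s)))) && (!(w ==> (!s)))))
Before w := z <==> z: z && (z ==> s)
Before assert !w: (!w) && z && (z ==> s)
Before skip: (!w) && z && (z ==> s)
Answer: WP = (!w) && z && (z ==> s)


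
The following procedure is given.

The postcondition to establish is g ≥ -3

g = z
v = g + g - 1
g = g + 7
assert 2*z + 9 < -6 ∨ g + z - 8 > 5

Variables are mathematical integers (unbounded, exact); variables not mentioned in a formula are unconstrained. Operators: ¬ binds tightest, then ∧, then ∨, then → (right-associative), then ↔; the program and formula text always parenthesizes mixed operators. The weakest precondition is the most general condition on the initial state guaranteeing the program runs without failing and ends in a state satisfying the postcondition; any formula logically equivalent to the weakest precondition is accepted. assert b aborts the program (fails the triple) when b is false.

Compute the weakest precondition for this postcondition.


Working backward. After the program, g ≥ -3 must hold.
Before assert 2*z + 9 < -6 ∨ g + z - 8 > 5: (2*z < -15 ∨ g + z > 13) ∧ g ≥ -3
Before g := g + 7: (2*z < -15 ∨ g + z > 6) ∧ g ≥ -10
Before v := g + g - 1: (2*z < -15 ∨ g + z > 6) ∧ g ≥ -10
Before g := z: (2*z < -15 ∨ 2*z > 6) ∧ z ≥ -10
Answer: WP = (2*z < -15 ∨ 2*z > 6) ∧ z ≥ -10


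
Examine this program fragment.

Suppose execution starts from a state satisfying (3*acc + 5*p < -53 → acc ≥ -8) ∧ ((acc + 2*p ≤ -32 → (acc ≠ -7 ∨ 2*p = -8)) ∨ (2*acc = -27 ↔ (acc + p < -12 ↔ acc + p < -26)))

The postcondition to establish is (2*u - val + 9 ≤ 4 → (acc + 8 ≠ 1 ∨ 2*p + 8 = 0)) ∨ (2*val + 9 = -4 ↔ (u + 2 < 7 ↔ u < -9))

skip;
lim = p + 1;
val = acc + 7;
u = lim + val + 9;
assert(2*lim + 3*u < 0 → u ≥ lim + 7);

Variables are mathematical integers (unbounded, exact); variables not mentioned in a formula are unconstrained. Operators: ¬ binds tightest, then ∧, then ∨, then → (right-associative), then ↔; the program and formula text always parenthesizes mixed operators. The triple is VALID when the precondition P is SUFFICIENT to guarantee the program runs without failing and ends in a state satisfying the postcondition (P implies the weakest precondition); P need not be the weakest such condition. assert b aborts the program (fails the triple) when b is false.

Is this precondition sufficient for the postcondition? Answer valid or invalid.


Working backward. After the program, the postcondition (2*u - val + 9 ≤ 4 → (acc + 8 ≠ 1 ∨ 2*p + 8 = 0)) ∨ (2*val + 9 = -4 ↔ (u + 2 < 7 ↔ u < -9)) must hold; in canonical form it is (2*u ≤ val - 5 → (acc ≠ -7 ∨ 2*p = -8)) ∨ (2*val = -13 ↔ (u < 5 ↔ u < -9)).
Before assert 2*lim + 3*u < 0 → u ≥ lim + 7: (2*lim + 3*u < 0 → u ≥ lim + 7) ∧ ((2*u ≤ val - 5 → (acc ≠ -7 ∨ 2*p = -8)) ∨ (2*val = -13 ↔ (u < 5 ↔ u < -9)))
Before u := lim + val + 9: (5*lim + 3*val < -27 → val ≥ -2) ∧ ((2*lim + val ≤ -23 → (acc ≠ -7 ∨ 2*p = -8)) ∨ (2*val = -13 ↔ (lim + val < -4 ↔ lim + val < -18)))
Before val := acc + 7: (3*acc + 5*lim < -48 → acc ≥ -9) ∧ ((acc + 2*lim ≤ -30 → (acc ≠ -7 ∨ 2*p = -8)) ∨ (2*acc = -27 ↔ (acc + lim < -11 ↔ acc + lim < -25)))
Before lim := p + 1: (3*acc + 5*p < -53 → acc ≥ -9) ∧ ((acc + 2*p ≤ -32 → (acc ≠ -7 ∨ 2*p = -8)) ∨ (2*acc = -27 ↔ (acc + p < -12 ↔ acc + p < -26)))
Before skip: (3*acc + 5*p < -53 → acc ≥ -9) ∧ ((acc + 2*p ≤ -32 → (acc ≠ -7 ∨ 2*p = -8)) ∨ (2*acc = -27 ↔ (acc + p < -12 ↔ acc + p < -26)))
The weakest precondition is (3*acc + 5*p < -53 → acc ≥ -9) ∧ ((acc + 2*p ≤ -32 → (acc ≠ -7 ∨ 2*p = -8)) ∨ (2*acc = -27 ↔ (acc + p < -12 ↔ acc + p < -26))).
Check whether (3*acc + 5*p < -53 → acc ≥ -8) ∧ ((acc + 2*p ≤ -32 → (acc ≠ -7 ∨ 2*p = -8)) ∨ (2*acc = -27 ↔ (acc + p < -12 ↔ acc + p < -26))) implies it.
Every state satisfying the precondition satisfies the weakest precondition: the implication holds.
Answer: valid


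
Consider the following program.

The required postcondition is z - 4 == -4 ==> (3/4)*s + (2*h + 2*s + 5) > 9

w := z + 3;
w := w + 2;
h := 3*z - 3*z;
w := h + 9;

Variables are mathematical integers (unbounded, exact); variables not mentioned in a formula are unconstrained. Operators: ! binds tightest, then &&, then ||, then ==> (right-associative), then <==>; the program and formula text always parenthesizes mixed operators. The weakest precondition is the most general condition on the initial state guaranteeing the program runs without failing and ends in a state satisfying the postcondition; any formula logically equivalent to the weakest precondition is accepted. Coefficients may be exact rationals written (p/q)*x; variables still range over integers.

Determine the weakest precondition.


Working backward. After the program, the postcondition z - 4 == -4 ==> (3/4)*s + (2*h + 2*s + 5) > 9 must hold; in canonical form it is z == 0 ==> 2*h + (11/4)*s > 4.
Before w := h + 9: z == 0 ==> 2*h + (11/4)*s > 4
Before h := 3*z - 3*z: z == 0 ==> (11/4)*s > 4
Before w := w + 2: z == 0 ==> (11/4)*s > 4
Before w := z + 3: z == 0 ==> (11/4)*s > 4
Answer: WP = z == 0 ==> (11/4)*s > 4


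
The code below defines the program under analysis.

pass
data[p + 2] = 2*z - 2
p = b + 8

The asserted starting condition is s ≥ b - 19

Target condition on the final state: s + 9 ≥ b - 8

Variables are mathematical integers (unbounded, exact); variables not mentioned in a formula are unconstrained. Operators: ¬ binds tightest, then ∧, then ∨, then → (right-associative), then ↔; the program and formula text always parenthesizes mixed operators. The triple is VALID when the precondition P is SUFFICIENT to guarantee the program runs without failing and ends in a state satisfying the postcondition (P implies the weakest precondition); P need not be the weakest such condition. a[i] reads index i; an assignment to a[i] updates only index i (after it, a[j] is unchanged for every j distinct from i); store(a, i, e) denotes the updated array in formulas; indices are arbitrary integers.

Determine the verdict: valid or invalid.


Working backward. After the program, the postcondition s + 9 ≥ b - 8 must hold; in canonical form it is s ≥ b - 17.
Before p := b + 8: s ≥ b - 17
Before data[p + 2] := 2*z - 2: s ≥ b - 17
Before skip: s ≥ b - 17
The weakest precondition is s ≥ b - 17.
Check whether s ≥ b - 19 implies it.
Countermodel: at the initial state b = 18, s = 0, the precondition holds but the weakest precondition fails.
Answer: invalid


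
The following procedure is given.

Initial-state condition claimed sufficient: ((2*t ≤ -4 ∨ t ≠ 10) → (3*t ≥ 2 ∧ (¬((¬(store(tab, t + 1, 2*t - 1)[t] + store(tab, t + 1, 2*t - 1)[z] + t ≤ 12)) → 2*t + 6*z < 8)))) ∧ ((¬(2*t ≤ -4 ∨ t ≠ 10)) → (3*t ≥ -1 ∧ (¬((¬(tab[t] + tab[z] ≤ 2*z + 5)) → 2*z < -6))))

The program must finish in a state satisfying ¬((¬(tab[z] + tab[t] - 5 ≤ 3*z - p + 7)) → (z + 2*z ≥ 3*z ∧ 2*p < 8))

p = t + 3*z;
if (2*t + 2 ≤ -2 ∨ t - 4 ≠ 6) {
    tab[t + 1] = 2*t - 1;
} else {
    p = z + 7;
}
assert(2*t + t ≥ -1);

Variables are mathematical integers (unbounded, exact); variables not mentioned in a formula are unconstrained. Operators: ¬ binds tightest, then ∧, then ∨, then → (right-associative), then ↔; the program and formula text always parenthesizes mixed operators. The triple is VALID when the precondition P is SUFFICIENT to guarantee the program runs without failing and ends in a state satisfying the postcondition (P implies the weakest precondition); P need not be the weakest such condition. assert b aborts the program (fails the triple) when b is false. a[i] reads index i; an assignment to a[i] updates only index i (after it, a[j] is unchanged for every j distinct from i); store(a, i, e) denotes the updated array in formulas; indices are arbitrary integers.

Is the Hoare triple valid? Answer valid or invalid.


Working backward. After the program, the postcondition ¬((¬(tab[z] + tab[t] - 5 ≤ 3*z - p + 7)) → (z + 2*z ≥ 3*z ∧ 2*p < 8)) must hold; in canonical form it is ¬((¬(tab[t] + tab[z] + p ≤ 3*z + 12)) → 2*p < 8).
Before assert 2*t + t ≥ -1: 3*t ≥ -1 ∧ (¬((¬(tab[t] + tab[z] + p ≤ 3*z + 12)) → 2*p < 8))
Then branch requires 3*t ≥ -1 ∧ (¬((¬(store(tab, t + 1, 2*t - 1)[t] + store(tab, t + 1, 2*t - 1)[z] + p ≤ 3*z + 12)) → 2*p < 8)); else branch requires 3*t ≥ -1 ∧ (¬((¬(tab[t] + tab[z] ≤ 2*z + 5)) → 2*z < -6)).
Before the if: ((2*t ≤ -4 ∨ t ≠ 10) → (3*t ≥ -1 ∧ (¬((¬(store(tab, t + 1, 2*t - 1)[t] + store(tab, t + 1, 2*t - 1)[z] + p ≤ 3*z + 12)) → 2*p < 8)))) ∧ ((¬(2*t ≤ -4 ∨ t ≠ 10)) → (3*t ≥ -1 ∧ (¬((¬(tab[t] + tab[z] ≤ 2*z + 5)) → 2*z < -6))))
Before p := t + 3*z: ((2*t ≤ -4 ∨ t ≠ 10) → (3*t ≥ -1 ∧ (¬((¬(store(tab, t + 1, 2*t - 1)[t] + store(tab, t + 1, 2*t - 1)[z] + t ≤ 12)) → 2*t + 6*z < 8)))) ∧ ((¬(2*t ≤ -4 ∨ t ≠ 10)) → (3*t ≥ -1 ∧ (¬((¬(tab[t] + tab[z] ≤ 2*z + 5)) → 2*z < -6))))
The weakest precondition is ((2*t ≤ -4 ∨ t ≠ 10) → (3*t ≥ -1 ∧ (¬((¬(store(tab, t + 1, 2*t - 1)[t] + store(tab, t + 1, 2*t - 1)[z] + t ≤ 12)) → 2*t + 6*z < 8)))) ∧ ((¬(2*t ≤ -4 ∨ t ≠ 10)) → (3*t ≥ -1 ∧ (¬((¬(tab[t] + tab[z] ≤ 2*z + 5)) → 2*z < -6)))).
Check whether ((2*t ≤ -4 ∨ t ≠ 10) → (3*t ≥ 2 ∧ (¬((¬(store(tab, t + 1, 2*t - 1)[t] + store(tab, t + 1, 2*t - 1)[z] + t ≤ 12)) → 2*t + 6*z < 8)))) ∧ ((¬(2*t ≤ -4 ∨ t ≠ 10)) → (3*t ≥ -1 ∧ (¬((¬(tab[t] + tab[z] ≤ 2*z + 5)) → 2*z < -6)))) implies it.
Every state satisfying the precondition satisfies the weakest precondition: the implication holds.
Answer: valid


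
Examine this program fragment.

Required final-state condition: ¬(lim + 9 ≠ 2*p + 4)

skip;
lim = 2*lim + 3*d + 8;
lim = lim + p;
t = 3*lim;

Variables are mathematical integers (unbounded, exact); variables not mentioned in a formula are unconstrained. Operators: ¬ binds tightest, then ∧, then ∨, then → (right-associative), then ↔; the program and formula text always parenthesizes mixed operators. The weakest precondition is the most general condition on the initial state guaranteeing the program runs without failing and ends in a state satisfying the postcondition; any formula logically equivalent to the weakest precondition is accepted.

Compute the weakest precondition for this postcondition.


Working backward. After the program, the postcondition ¬(lim + 9 ≠ 2*p + 4) must hold; in canonical form it is ¬(lim ≠ 2*p - 5).
Before t := 3*lim: ¬(lim ≠ 2*p - 5)
Before lim := lim + p: ¬(lim ≠ p - 5)
Before lim := 2*lim + 3*d + 8: ¬(3*d + 2*lim ≠ p - 13)
Before skip: ¬(3*d + 2*lim ≠ p - 13)
Answer: WP = ¬(3*d + 2*lim ≠ p - 13)


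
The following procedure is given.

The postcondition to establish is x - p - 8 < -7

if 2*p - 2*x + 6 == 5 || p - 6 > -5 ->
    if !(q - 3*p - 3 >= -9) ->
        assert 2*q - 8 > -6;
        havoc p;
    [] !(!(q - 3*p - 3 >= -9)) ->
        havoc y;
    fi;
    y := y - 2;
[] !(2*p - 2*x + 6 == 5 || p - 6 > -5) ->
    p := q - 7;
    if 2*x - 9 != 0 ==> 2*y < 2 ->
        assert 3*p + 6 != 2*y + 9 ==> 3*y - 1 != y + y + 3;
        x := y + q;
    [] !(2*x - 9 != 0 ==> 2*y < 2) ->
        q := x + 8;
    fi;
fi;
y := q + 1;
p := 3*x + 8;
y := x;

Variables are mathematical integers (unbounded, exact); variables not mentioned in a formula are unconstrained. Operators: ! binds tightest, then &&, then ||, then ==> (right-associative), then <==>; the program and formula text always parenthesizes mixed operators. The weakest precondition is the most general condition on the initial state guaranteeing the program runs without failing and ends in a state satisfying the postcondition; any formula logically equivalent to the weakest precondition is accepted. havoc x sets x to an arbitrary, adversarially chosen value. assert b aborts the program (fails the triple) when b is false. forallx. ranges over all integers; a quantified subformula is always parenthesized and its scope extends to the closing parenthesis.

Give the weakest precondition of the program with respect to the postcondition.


Working backward. After the program, the postcondition x - p - 8 < -7 must hold; in canonical form it is x < p + 1.
Before y := x: x < p + 1
Before p := 3*x + 8: 2*x > -9
Before y := q + 1: 2*x > -9
Then branch requires ((!(q >= 3*p - 6)) ==> (2*q > 2 && 2*x > -9)) && (q >= 3*p - 6 ==> 2*x > -9); else branch requires ((2*x != 9 ==> 2*y < 2) ==> ((3*q != 2*y + 24 ==> y != 4) && 2*q + 2*y > -9)) && ((!(2*x != 9 ==> 2*y < 2)) ==> 2*x > -9).
Before the if: ((2*p == 2*x - 1 || p > 1) ==> (((!(q >= 3*p - 6)) ==> (2*q > 2 && 2*x > -9)) && (q >= 3*p - 6 ==> 2*x > -9))) && ((!(2*p == 2*x - 1 || p > 1)) ==> (((2*x != 9 ==> 2*y < 2) ==> ((3*q != 2*y + 24 ==> y != 4) && 2*q + 2*y > -9)) && ((!(2*x != 9 ==> 2*y < 2)) ==> 2*x > -9)))
Answer: WP = ((2*p == 2*x - 1 || p > 1) ==> (((!(q >= 3*p - 6)) ==> (2*q > 2 && 2*x > -9)) && (q >= 3*p - 6 ==> 2*x > -9))) && ((!(2*p == 2*x - 1 || p > 1)) ==> (((2*x != 9 ==> 2*y < 2) ==> ((3*q != 2*y + 24 ==> y != 4) && 2*q + 2*y > -9)) && ((!(2*x != 9 ==> 2*y < 2)) ==> 2*x > -9)))
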